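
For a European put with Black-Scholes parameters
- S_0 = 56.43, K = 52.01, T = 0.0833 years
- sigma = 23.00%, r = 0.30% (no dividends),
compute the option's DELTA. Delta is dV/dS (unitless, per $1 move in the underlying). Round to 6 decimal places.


d1 = 1.2656760639; d2 = 1.1992940633
phi(d1) = 0.1790828945; exp(-qT) = 1.0000000000; exp(-rT) = 0.9997501312
N(-d1) = 0.1028145407
Delta = -exp(-qT) * N(-d1) = -1.0000000000 * 0.1028145407 = -0.102815

Answer: Delta = -0.102815


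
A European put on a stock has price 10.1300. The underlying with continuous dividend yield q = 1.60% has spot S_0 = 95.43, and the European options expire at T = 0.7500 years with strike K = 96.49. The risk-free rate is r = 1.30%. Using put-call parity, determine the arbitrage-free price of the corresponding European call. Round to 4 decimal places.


Put-call parity: C - P = S_0 * exp(-qT) - K * exp(-rT).
S_0 * exp(-qT) = 95.4300 * 0.98807171 = 94.29168356
K * exp(-rT) = 96.4900 * 0.99029738 = 95.55379392
C = P + S*exp(-qT) - K*exp(-rT)
C = 10.1300 + 94.29168356 - 95.55379392 = 8.8679

Answer: Call price = 8.8679


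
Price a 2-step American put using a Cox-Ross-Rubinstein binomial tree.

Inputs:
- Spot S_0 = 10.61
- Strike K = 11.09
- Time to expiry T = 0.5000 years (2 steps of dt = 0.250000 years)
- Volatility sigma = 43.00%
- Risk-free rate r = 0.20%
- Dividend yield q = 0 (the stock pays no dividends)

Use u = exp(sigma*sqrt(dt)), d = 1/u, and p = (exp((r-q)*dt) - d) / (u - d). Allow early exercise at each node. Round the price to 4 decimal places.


Answer: Price = V(0,0) = 1.5168

Derivation:
dt = T/N = 0.250000
u = exp(sigma*sqrt(dt)) = 1.239862; d = 1/u = 0.806541
p = (exp((r-q)*dt) - d) / (u - d) = 0.447610
Discount per step: exp(-r*dt) = 0.999500
Stock lattice S(k, i) with i counting down-moves:
  k=0: S(0,0) = 10.6100
  k=1: S(1,0) = 13.1549; S(1,1) = 8.5574
  k=2: S(2,0) = 16.3103; S(2,1) = 10.6100; S(2,2) = 6.9019
Terminal payoffs V(N, i) = max(K - S_T, 0):
  V(2,0) = 0.000000; V(2,1) = 0.480000; V(2,2) = 4.188099
Backward induction: V(k, i) = exp(-r*dt) * [p * V(k+1, i) + (1-p) * V(k+1, i+1)]; then take max(V_cont, immediate exercise) for American.
  V(1,0) = exp(-r*dt) * [p*0.000000 + (1-p)*0.480000] = 0.265015; exercise = 0.000000; V(1,0) = max -> 0.265015
  V(1,1) = exp(-r*dt) * [p*0.480000 + (1-p)*4.188099] = 2.527052; exercise = 2.532595; V(1,1) = max -> 2.532595
  V(0,0) = exp(-r*dt) * [p*0.265015 + (1-p)*2.532595] = 1.516844; exercise = 0.480000; V(0,0) = max -> 1.516844


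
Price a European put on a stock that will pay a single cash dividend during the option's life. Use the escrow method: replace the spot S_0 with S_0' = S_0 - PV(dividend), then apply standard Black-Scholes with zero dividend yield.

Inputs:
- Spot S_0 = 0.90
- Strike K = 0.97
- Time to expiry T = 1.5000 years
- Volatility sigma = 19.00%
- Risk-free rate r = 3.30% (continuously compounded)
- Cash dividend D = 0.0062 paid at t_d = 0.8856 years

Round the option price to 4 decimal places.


PV(D) = D * exp(-r * t_d) = 0.0062 * 0.97119811 = 0.00602143
S_0' = S_0 - PV(D) = 0.9000 - 0.00602143 = 0.89397857
d1 = (ln(S_0'/K) + (r + sigma^2/2)*T) / (sigma*sqrt(T)) = -0.02165549
d2 = d1 - sigma*sqrt(T) = -0.25435702
exp(-rT) = 0.95170516
N(-d1) = 0.50863862; N(-d2) = 0.60039012
P = K * exp(-rT) * N(-d2) - S_0' * N(-d1) = 0.9700 * 0.95170516 * 0.60039012 - 0.89397857 * 0.50863862 = 0.0995

Answer: Price = 0.0995


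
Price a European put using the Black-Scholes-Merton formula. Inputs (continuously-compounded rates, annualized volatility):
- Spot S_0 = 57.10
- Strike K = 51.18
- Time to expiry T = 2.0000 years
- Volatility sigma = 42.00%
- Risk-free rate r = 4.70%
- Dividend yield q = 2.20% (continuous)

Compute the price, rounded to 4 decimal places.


d1 = (ln(S/K) + (r - q + 0.5*sigma^2) * T) / (sigma * sqrt(T)) = 0.56544179
d2 = d1 - sigma * sqrt(T) = -0.02852791
exp(-rT) = 0.91028276; exp(-qT) = 0.95695396
P = K * exp(-rT) * N(-d2) - S_0 * exp(-qT) * N(-d1)
N(-d1) = 0.28588665; N(-d2) = 0.51137945
P = 51.1800 * 0.91028276 * 0.51137945 - 57.1000 * 0.95695396 * 0.28588665 = 8.2028

Answer: Price = 8.2028


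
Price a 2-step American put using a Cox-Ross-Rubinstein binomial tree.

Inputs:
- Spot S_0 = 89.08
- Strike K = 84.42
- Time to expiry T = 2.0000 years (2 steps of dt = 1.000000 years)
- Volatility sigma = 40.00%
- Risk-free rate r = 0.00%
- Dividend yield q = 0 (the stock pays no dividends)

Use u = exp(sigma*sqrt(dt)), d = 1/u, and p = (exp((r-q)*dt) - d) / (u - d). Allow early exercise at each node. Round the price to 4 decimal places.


Answer: Price = V(0,0) = 15.9119

Derivation:
dt = T/N = 1.000000
u = exp(sigma*sqrt(dt)) = 1.491825; d = 1/u = 0.670320
p = (exp((r-q)*dt) - d) / (u - d) = 0.401312
Discount per step: exp(-r*dt) = 1.000000
Stock lattice S(k, i) with i counting down-moves:
  k=0: S(0,0) = 89.0800
  k=1: S(1,0) = 132.8917; S(1,1) = 59.7121
  k=2: S(2,0) = 198.2512; S(2,1) = 89.0800; S(2,2) = 40.0262
Terminal payoffs V(N, i) = max(K - S_T, 0):
  V(2,0) = 0.000000; V(2,1) = 0.000000; V(2,2) = 44.393776
Backward induction: V(k, i) = exp(-r*dt) * [p * V(k+1, i) + (1-p) * V(k+1, i+1)]; then take max(V_cont, immediate exercise) for American.
  V(1,0) = exp(-r*dt) * [p*0.000000 + (1-p)*0.000000] = 0.000000; exercise = 0.000000; V(1,0) = max -> 0.000000
  V(1,1) = exp(-r*dt) * [p*0.000000 + (1-p)*44.393776] = 26.578006; exercise = 24.707890; V(1,1) = max -> 26.578006
  V(0,0) = exp(-r*dt) * [p*0.000000 + (1-p)*26.578006] = 15.911924; exercise = 0.000000; V(0,0) = max -> 15.911924


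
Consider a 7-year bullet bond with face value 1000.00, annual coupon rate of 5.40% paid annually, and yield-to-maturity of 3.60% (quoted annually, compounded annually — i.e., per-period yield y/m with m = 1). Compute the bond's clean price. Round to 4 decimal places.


Answer: Price = 1109.6522

Derivation:
Coupon per period c = face * coupon_rate / m = 54.000000
Periods per year m = 1; per-period yield y/m = 0.036000
Number of cashflows N = 7
Cashflows (t years, CF_t, discount factor 1/(1+y/m)^(m*t), PV):
  t = 1.0000: CF_t = 54.000000, DF = 0.965251, PV = 52.123552
  t = 2.0000: CF_t = 54.000000, DF = 0.931709, PV = 50.312309
  t = 3.0000: CF_t = 54.000000, DF = 0.899333, PV = 48.564005
  t = 4.0000: CF_t = 54.000000, DF = 0.868082, PV = 46.876453
  t = 5.0000: CF_t = 54.000000, DF = 0.837917, PV = 45.247541
  t = 6.0000: CF_t = 54.000000, DF = 0.808801, PV = 43.675233
  t = 7.0000: CF_t = 1054.000000, DF = 0.780696, PV = 822.853125
Price P = sum_t PV_t = 1109.652218


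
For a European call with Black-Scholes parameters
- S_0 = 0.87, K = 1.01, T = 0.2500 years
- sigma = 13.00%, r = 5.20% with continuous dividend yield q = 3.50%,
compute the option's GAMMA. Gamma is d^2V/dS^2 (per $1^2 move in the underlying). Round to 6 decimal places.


d1 = -2.1976907413; d2 = -2.2626907413
phi(d1) = 0.0356551804; exp(-qT) = 0.9912881698; exp(-rT) = 0.9870841350
Gamma = exp(-qT) * phi(d1) / (S * sigma * sqrt(T)) = 0.9912881698 * 0.0356551804 / (0.8700 * 0.1300 * 0.5000000000) = 0.625014

Answer: Gamma = 0.625014


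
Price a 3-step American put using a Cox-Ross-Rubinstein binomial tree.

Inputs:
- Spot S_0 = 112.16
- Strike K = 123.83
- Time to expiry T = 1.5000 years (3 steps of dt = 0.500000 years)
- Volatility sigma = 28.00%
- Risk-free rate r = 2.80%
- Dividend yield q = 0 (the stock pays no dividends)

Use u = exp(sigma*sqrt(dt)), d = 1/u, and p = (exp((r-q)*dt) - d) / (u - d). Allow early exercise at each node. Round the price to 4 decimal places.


dt = T/N = 0.500000
u = exp(sigma*sqrt(dt)) = 1.218950; d = 1/u = 0.820378
p = (exp((r-q)*dt) - d) / (u - d) = 0.486036
Discount per step: exp(-r*dt) = 0.986098
Stock lattice S(k, i) with i counting down-moves:
  k=0: S(0,0) = 112.1600
  k=1: S(1,0) = 136.7174; S(1,1) = 92.0136
  k=2: S(2,0) = 166.6517; S(2,1) = 112.1600; S(2,2) = 75.4860
  k=3: S(3,0) = 203.1401; S(3,1) = 136.7174; S(3,2) = 92.0136; S(3,3) = 61.9270
Terminal payoffs V(N, i) = max(K - S_T, 0):
  V(3,0) = 0.000000; V(3,1) = 0.000000; V(3,2) = 31.816388; V(3,3) = 61.902972
Backward induction: V(k, i) = exp(-r*dt) * [p * V(k+1, i) + (1-p) * V(k+1, i+1)]; then take max(V_cont, immediate exercise) for American.
  V(2,0) = exp(-r*dt) * [p*0.000000 + (1-p)*0.000000] = 0.000000; exercise = 0.000000; V(2,0) = max -> 0.000000
  V(2,1) = exp(-r*dt) * [p*0.000000 + (1-p)*31.816388] = 16.125138; exercise = 11.670000; V(2,1) = max -> 16.125138
  V(2,2) = exp(-r*dt) * [p*31.816388 + (1-p)*61.902972] = 46.622503; exercise = 48.344044; V(2,2) = max -> 48.344044
  V(1,0) = exp(-r*dt) * [p*0.000000 + (1-p)*16.125138] = 8.172520; exercise = 0.000000; V(1,0) = max -> 8.172520
  V(1,1) = exp(-r*dt) * [p*16.125138 + (1-p)*48.344044] = 32.230100; exercise = 31.816388; V(1,1) = max -> 32.230100
  V(0,0) = exp(-r*dt) * [p*8.172520 + (1-p)*32.230100] = 20.251732; exercise = 11.670000; V(0,0) = max -> 20.251732

Answer: Price = V(0,0) = 20.2517


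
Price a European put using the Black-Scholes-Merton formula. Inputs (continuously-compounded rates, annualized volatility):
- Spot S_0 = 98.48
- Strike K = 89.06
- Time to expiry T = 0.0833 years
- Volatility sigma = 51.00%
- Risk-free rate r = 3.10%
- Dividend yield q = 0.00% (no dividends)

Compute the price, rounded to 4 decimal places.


Answer: Price = 1.9620

Derivation:
d1 = (ln(S/K) + (r - q + 0.5*sigma^2) * T) / (sigma * sqrt(T)) = 0.77420257
d2 = d1 - sigma * sqrt(T) = 0.62700770
exp(-rT) = 0.99742103; exp(-qT) = 1.00000000
P = K * exp(-rT) * N(-d2) - S_0 * exp(-qT) * N(-d1)
N(-d1) = 0.21940550; N(-d2) = 0.26532709
P = 89.0600 * 0.99742103 * 0.26532709 - 98.4800 * 1.00000000 * 0.21940550 = 1.9620


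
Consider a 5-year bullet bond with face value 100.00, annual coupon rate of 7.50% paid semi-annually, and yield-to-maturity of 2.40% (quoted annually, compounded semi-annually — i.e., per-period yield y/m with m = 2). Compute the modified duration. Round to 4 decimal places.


Coupon per period c = face * coupon_rate / m = 3.750000
Periods per year m = 2; per-period yield y/m = 0.012000
Number of cashflows N = 10
Cashflows (t years, CF_t, discount factor 1/(1+y/m)^(m*t), PV):
  t = 0.5000: CF_t = 3.750000, DF = 0.988142, PV = 3.705534
  t = 1.0000: CF_t = 3.750000, DF = 0.976425, PV = 3.661594
  t = 1.5000: CF_t = 3.750000, DF = 0.964847, PV = 3.618176
  t = 2.0000: CF_t = 3.750000, DF = 0.953406, PV = 3.575273
  t = 2.5000: CF_t = 3.750000, DF = 0.942101, PV = 3.532879
  t = 3.0000: CF_t = 3.750000, DF = 0.930930, PV = 3.490987
  t = 3.5000: CF_t = 3.750000, DF = 0.919891, PV = 3.449592
  t = 4.0000: CF_t = 3.750000, DF = 0.908983, PV = 3.408687
  t = 4.5000: CF_t = 3.750000, DF = 0.898205, PV = 3.368268
  t = 5.0000: CF_t = 103.750000, DF = 0.887554, PV = 92.083746
Price P = sum_t PV_t = 123.894736
First compute Macaulay numerator sum_t t * PV_t:
  t * PV_t at t = 0.5000: 1.852767
  t * PV_t at t = 1.0000: 3.661594
  t * PV_t at t = 1.5000: 5.427265
  t * PV_t at t = 2.0000: 7.150546
  t * PV_t at t = 2.5000: 8.832196
  t * PV_t at t = 3.0000: 10.472960
  t * PV_t at t = 3.5000: 12.073571
  t * PV_t at t = 4.0000: 13.634749
  t * PV_t at t = 4.5000: 15.157207
  t * PV_t at t = 5.0000: 460.418732
Macaulay duration D = 538.681587 / 123.894736 = 4.347897
Modified duration = D / (1 + y/m) = 4.347897 / (1 + 0.012000) = 4.296341

Answer: Modified duration = 4.2963


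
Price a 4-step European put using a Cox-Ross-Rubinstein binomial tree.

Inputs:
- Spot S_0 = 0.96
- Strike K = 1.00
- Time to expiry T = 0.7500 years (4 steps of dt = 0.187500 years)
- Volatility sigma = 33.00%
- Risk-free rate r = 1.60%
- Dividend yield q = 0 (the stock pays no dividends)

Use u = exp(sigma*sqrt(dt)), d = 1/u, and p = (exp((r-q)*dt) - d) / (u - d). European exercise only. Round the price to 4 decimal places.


Answer: Price = V(0,0) = 0.1249

Derivation:
dt = T/N = 0.187500
u = exp(sigma*sqrt(dt)) = 1.153608; d = 1/u = 0.866846
p = (exp((r-q)*dt) - d) / (u - d) = 0.474814
Discount per step: exp(-r*dt) = 0.997004
Stock lattice S(k, i) with i counting down-moves:
  k=0: S(0,0) = 0.9600
  k=1: S(1,0) = 1.1075; S(1,1) = 0.8322
  k=2: S(2,0) = 1.2776; S(2,1) = 0.9600; S(2,2) = 0.7214
  k=3: S(3,0) = 1.4738; S(3,1) = 1.1075; S(3,2) = 0.8322; S(3,3) = 0.6253
  k=4: S(4,0) = 1.7002; S(4,1) = 1.2776; S(4,2) = 0.9600; S(4,3) = 0.7214; S(4,4) = 0.5420
Terminal payoffs V(N, i) = max(K - S_T, 0):
  V(4,0) = 0.000000; V(4,1) = 0.000000; V(4,2) = 0.040000; V(4,3) = 0.278635; V(4,4) = 0.457951
Backward induction: V(k, i) = exp(-r*dt) * [p * V(k+1, i) + (1-p) * V(k+1, i+1)].
  V(3,0) = exp(-r*dt) * [p*0.000000 + (1-p)*0.000000] = 0.000000
  V(3,1) = exp(-r*dt) * [p*0.000000 + (1-p)*0.040000] = 0.020944
  V(3,2) = exp(-r*dt) * [p*0.040000 + (1-p)*0.278635] = 0.164833
  V(3,3) = exp(-r*dt) * [p*0.278635 + (1-p)*0.457951] = 0.371693
  V(2,0) = exp(-r*dt) * [p*0.000000 + (1-p)*0.020944] = 0.010967
  V(2,1) = exp(-r*dt) * [p*0.020944 + (1-p)*0.164833] = 0.096223
  V(2,2) = exp(-r*dt) * [p*0.164833 + (1-p)*0.371693] = 0.272653
  V(1,0) = exp(-r*dt) * [p*0.010967 + (1-p)*0.096223] = 0.055575
  V(1,1) = exp(-r*dt) * [p*0.096223 + (1-p)*0.272653] = 0.188316
  V(0,0) = exp(-r*dt) * [p*0.055575 + (1-p)*0.188316] = 0.124913


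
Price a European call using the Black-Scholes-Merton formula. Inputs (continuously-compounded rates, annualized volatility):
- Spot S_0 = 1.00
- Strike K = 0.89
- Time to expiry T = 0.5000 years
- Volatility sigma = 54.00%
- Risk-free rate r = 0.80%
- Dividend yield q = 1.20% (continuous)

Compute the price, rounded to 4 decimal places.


d1 = (ln(S/K) + (r - q + 0.5*sigma^2) * T) / (sigma * sqrt(T)) = 0.49087305
d2 = d1 - sigma * sqrt(T) = 0.10903538
exp(-rT) = 0.99600799; exp(-qT) = 0.99401796
C = S_0 * exp(-qT) * N(d1) - K * exp(-rT) * N(d2)
N(d1) = 0.68824188; N(d2) = 0.54341279
C = 1.0000 * 0.99401796 * 0.68824188 - 0.8900 * 0.99600799 * 0.54341279 = 0.2024

Answer: Price = 0.2024


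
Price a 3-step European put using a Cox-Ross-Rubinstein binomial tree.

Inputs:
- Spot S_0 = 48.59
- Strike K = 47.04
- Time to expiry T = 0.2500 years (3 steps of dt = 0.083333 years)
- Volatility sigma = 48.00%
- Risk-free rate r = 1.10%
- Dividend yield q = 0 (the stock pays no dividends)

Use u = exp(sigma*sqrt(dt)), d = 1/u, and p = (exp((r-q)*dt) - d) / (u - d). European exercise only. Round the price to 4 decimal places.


dt = T/N = 0.083333
u = exp(sigma*sqrt(dt)) = 1.148623; d = 1/u = 0.870607
p = (exp((r-q)*dt) - d) / (u - d) = 0.468713
Discount per step: exp(-r*dt) = 0.999084
Stock lattice S(k, i) with i counting down-moves:
  k=0: S(0,0) = 48.5900
  k=1: S(1,0) = 55.8116; S(1,1) = 42.3028
  k=2: S(2,0) = 64.1065; S(2,1) = 48.5900; S(2,2) = 36.8291
  k=3: S(3,0) = 73.6342; S(3,1) = 55.8116; S(3,2) = 42.3028; S(3,3) = 32.0637
Terminal payoffs V(N, i) = max(K - S_T, 0):
  V(3,0) = 0.000000; V(3,1) = 0.000000; V(3,2) = 4.737183; V(3,3) = 14.976268
Backward induction: V(k, i) = exp(-r*dt) * [p * V(k+1, i) + (1-p) * V(k+1, i+1)].
  V(2,0) = exp(-r*dt) * [p*0.000000 + (1-p)*0.000000] = 0.000000
  V(2,1) = exp(-r*dt) * [p*0.000000 + (1-p)*4.737183] = 2.514498
  V(2,2) = exp(-r*dt) * [p*4.737183 + (1-p)*14.976268] = 10.167751
  V(1,0) = exp(-r*dt) * [p*0.000000 + (1-p)*2.514498] = 1.334696
  V(1,1) = exp(-r*dt) * [p*2.514498 + (1-p)*10.167751] = 6.574542
  V(0,0) = exp(-r*dt) * [p*1.334696 + (1-p)*6.574542] = 4.114785

Answer: Price = V(0,0) = 4.1148


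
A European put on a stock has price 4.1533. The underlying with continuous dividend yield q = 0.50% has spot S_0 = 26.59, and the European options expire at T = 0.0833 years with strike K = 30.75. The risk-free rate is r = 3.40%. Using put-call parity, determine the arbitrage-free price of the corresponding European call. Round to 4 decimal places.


Put-call parity: C - P = S_0 * exp(-qT) - K * exp(-rT).
S_0 * exp(-qT) = 26.5900 * 0.99958359 = 26.57892757
K * exp(-rT) = 30.7500 * 0.99717181 = 30.66303306
C = P + S*exp(-qT) - K*exp(-rT)
C = 4.1533 + 26.57892757 - 30.66303306 = 0.0692

Answer: Call price = 0.0692


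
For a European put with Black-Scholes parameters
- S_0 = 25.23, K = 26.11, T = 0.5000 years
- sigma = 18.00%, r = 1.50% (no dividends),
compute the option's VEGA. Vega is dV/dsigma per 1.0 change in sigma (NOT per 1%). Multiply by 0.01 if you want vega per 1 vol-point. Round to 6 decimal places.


d1 = -0.1468002394; d2 = -0.2740794600
phi(d1) = 0.3946666919; exp(-qT) = 1.0000000000; exp(-rT) = 0.9925280548
Vega = S * exp(-qT) * phi(d1) * sqrt(T) = 25.2300 * 1.0000000000 * 0.3946666919 * 0.7071067812 = 7.040974

Answer: Vega = 7.040974


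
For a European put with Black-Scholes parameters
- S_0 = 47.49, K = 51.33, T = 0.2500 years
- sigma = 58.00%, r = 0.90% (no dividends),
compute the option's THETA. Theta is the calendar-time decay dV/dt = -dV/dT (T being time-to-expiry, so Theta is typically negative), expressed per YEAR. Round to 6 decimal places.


d1 = -0.1153662552; d2 = -0.4053662552
phi(d1) = 0.3962962586; exp(-qT) = 1.0000000000; exp(-rT) = 0.9977525294
Theta = -S*exp(-qT)*phi(d1)*sigma/(2*sqrt(T)) + r*K*exp(-rT)*N(-d2) - q*S*exp(-qT)*N(-d1)
N(-d1) = 0.5459225876; N(-d2) = 0.6573958442; sqrt(T) = 0.5000000000
Term 1 = -47.4900 * 1.0000000000 * 0.3962962586 * 0.5800 / (2 * 0.5000000000) = -10.9156634061
Term 2 = 0.0090 * 51.3300 * 0.9977525294 * 0.6573958442 = 0.3030146077
Term 3 = 0 (no dividend yield, q = 0)
Theta = -10.9156634061 + (0.3030146077) + (0.0000000000) = -10.612649

Answer: Theta = -10.612649


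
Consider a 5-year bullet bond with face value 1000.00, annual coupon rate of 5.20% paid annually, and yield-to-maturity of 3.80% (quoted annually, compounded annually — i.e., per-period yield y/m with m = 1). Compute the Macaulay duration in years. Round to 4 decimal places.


Answer: Macaulay duration = 4.5455 years

Derivation:
Coupon per period c = face * coupon_rate / m = 52.000000
Periods per year m = 1; per-period yield y/m = 0.038000
Number of cashflows N = 5
Cashflows (t years, CF_t, discount factor 1/(1+y/m)^(m*t), PV):
  t = 1.0000: CF_t = 52.000000, DF = 0.963391, PV = 50.096339
  t = 2.0000: CF_t = 52.000000, DF = 0.928122, PV = 48.262369
  t = 3.0000: CF_t = 52.000000, DF = 0.894145, PV = 46.495539
  t = 4.0000: CF_t = 52.000000, DF = 0.861411, PV = 44.793390
  t = 5.0000: CF_t = 1052.000000, DF = 0.829876, PV = 873.029607
Price P = sum_t PV_t = 1062.677244
Macaulay numerator sum_t t * PV_t:
  t * PV_t at t = 1.0000: 50.096339
  t * PV_t at t = 2.0000: 96.524738
  t * PV_t at t = 3.0000: 139.486616
  t * PV_t at t = 4.0000: 179.173559
  t * PV_t at t = 5.0000: 4365.148036
Macaulay duration D = (sum_t t * PV_t) / P = 4830.429288 / 1062.677244 = 4.545528


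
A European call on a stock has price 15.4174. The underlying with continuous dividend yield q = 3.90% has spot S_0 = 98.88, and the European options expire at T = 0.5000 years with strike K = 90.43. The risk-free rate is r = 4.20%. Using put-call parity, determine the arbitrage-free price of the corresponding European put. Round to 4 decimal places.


Put-call parity: C - P = S_0 * exp(-qT) - K * exp(-rT).
S_0 * exp(-qT) = 98.8800 * 0.98068890 = 96.97051796
K * exp(-rT) = 90.4300 * 0.97921896 = 88.55077097
P = C - S*exp(-qT) + K*exp(-rT)
P = 15.4174 - 96.97051796 + 88.55077097 = 6.9977

Answer: Put price = 6.9977


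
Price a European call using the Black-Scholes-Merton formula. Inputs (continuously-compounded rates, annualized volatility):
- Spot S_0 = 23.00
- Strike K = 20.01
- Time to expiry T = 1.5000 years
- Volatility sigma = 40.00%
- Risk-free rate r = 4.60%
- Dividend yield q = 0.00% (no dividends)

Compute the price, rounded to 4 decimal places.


Answer: Price = 6.5446

Derivation:
d1 = (ln(S/K) + (r - q + 0.5*sigma^2) * T) / (sigma * sqrt(T)) = 0.67006214
d2 = d1 - sigma * sqrt(T) = 0.18016419
exp(-rT) = 0.93332668; exp(-qT) = 1.00000000
C = S_0 * exp(-qT) * N(d1) - K * exp(-rT) * N(d2)
N(d1) = 0.74859091; N(d2) = 0.57148816
C = 23.0000 * 1.00000000 * 0.74859091 - 20.0100 * 0.93332668 * 0.57148816 = 6.5446


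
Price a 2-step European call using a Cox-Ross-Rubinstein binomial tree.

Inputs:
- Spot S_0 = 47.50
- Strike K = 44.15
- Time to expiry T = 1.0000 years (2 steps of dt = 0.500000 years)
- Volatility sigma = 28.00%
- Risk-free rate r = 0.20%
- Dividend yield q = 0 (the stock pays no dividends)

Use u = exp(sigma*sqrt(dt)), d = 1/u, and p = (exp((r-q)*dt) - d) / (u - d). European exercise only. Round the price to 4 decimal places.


dt = T/N = 0.500000
u = exp(sigma*sqrt(dt)) = 1.218950; d = 1/u = 0.820378
p = (exp((r-q)*dt) - d) / (u - d) = 0.453174
Discount per step: exp(-r*dt) = 0.999000
Stock lattice S(k, i) with i counting down-moves:
  k=0: S(0,0) = 47.5000
  k=1: S(1,0) = 57.9001; S(1,1) = 38.9680
  k=2: S(2,0) = 70.5774; S(2,1) = 47.5000; S(2,2) = 31.9685
Terminal payoffs V(N, i) = max(S_T - K, 0):
  V(2,0) = 26.427367; V(2,1) = 3.350000; V(2,2) = 0.000000
Backward induction: V(k, i) = exp(-r*dt) * [p * V(k+1, i) + (1-p) * V(k+1, i+1)].
  V(1,0) = exp(-r*dt) * [p*26.427367 + (1-p)*3.350000] = 13.794257
  V(1,1) = exp(-r*dt) * [p*3.350000 + (1-p)*0.000000] = 1.516615
  V(0,0) = exp(-r*dt) * [p*13.794257 + (1-p)*1.516615] = 7.073443

Answer: Price = V(0,0) = 7.0734


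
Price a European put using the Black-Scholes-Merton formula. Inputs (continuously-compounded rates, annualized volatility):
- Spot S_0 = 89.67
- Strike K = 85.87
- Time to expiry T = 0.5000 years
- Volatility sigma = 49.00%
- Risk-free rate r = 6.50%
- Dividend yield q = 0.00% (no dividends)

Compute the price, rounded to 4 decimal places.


d1 = (ln(S/K) + (r - q + 0.5*sigma^2) * T) / (sigma * sqrt(T)) = 0.39201636
d2 = d1 - sigma * sqrt(T) = 0.04553404
exp(-rT) = 0.96802245; exp(-qT) = 1.00000000
P = K * exp(-rT) * N(-d2) - S_0 * exp(-qT) * N(-d1)
N(-d1) = 0.34752306; N(-d2) = 0.48184082
P = 85.8700 * 0.96802245 * 0.48184082 - 89.6700 * 1.00000000 * 0.34752306 = 8.8902

Answer: Price = 8.8902


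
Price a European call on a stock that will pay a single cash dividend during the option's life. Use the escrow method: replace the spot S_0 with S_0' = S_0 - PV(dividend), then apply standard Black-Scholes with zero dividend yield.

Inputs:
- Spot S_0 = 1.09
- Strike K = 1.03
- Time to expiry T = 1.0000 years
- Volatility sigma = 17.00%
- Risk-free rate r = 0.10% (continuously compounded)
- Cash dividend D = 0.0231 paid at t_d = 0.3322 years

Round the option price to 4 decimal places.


PV(D) = D * exp(-r * t_d) = 0.0231 * 0.99966786 = 0.02309233
S_0' = S_0 - PV(D) = 1.0900 - 0.02309233 = 1.06690767
d1 = (ln(S_0'/K) + (r + sigma^2/2)*T) / (sigma*sqrt(T)) = 0.29797433
d2 = d1 - sigma*sqrt(T) = 0.12797433
exp(-rT) = 0.99900050
N(d1) = 0.61713862; N(d2) = 0.55091536
C = S_0' * N(d1) - K * exp(-rT) * N(d2) = 1.06690767 * 0.61713862 - 1.0300 * 0.99900050 * 0.55091536 = 0.0916

Answer: Price = 0.0916


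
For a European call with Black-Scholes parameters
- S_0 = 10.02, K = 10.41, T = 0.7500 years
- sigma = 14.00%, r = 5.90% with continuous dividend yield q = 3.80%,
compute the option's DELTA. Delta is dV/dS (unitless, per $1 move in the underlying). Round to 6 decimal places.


d1 = -0.1244089781; d2 = -0.2456525346
phi(d1) = 0.3958668625; exp(-qT) = 0.9719022941; exp(-rT) = 0.9567147489
N(d1) = 0.4504957325
Delta = exp(-qT) * N(d1) = 0.9719022941 * 0.4504957325 = 0.437838

Answer: Delta = 0.437838


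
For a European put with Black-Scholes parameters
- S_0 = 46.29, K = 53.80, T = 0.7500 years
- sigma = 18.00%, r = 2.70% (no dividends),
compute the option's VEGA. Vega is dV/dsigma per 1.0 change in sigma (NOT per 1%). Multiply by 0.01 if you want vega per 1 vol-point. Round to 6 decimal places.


Answer: Vega = 12.011916

Derivation:
d1 = -0.7566336431; d2 = -0.9125182157
phi(d1) = 0.2996363315; exp(-qT) = 1.0000000000; exp(-rT) = 0.9799536543
Vega = S * exp(-qT) * phi(d1) * sqrt(T) = 46.2900 * 1.0000000000 * 0.2996363315 * 0.8660254038 = 12.011916


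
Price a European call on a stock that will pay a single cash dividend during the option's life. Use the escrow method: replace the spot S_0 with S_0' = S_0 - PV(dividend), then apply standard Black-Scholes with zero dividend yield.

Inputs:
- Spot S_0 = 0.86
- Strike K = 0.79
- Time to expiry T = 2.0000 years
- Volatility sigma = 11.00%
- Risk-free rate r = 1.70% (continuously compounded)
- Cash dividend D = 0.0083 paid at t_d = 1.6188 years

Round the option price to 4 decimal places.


PV(D) = D * exp(-r * t_d) = 0.0083 * 0.97285561 = 0.00807470
S_0' = S_0 - PV(D) = 0.8600 - 0.00807470 = 0.85192530
d1 = (ln(S_0'/K) + (r + sigma^2/2)*T) / (sigma*sqrt(T)) = 0.78145520
d2 = d1 - sigma*sqrt(T) = 0.62589171
exp(-rT) = 0.96657150
N(d1) = 0.78273259; N(d2) = 0.73430701
C = S_0' * N(d1) - K * exp(-rT) * N(d2) = 0.85192530 * 0.78273259 - 0.7900 * 0.96657150 * 0.73430701 = 0.1061

Answer: Price = 0.1061


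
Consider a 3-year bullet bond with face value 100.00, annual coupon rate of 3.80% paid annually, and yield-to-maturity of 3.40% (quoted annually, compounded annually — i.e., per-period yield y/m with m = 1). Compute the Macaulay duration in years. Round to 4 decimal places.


Answer: Macaulay duration = 2.8922 years

Derivation:
Coupon per period c = face * coupon_rate / m = 3.800000
Periods per year m = 1; per-period yield y/m = 0.034000
Number of cashflows N = 3
Cashflows (t years, CF_t, discount factor 1/(1+y/m)^(m*t), PV):
  t = 1.0000: CF_t = 3.800000, DF = 0.967118, PV = 3.675048
  t = 2.0000: CF_t = 3.800000, DF = 0.935317, PV = 3.554205
  t = 3.0000: CF_t = 103.800000, DF = 0.904562, PV = 93.893545
Price P = sum_t PV_t = 101.122799
Macaulay numerator sum_t t * PV_t:
  t * PV_t at t = 1.0000: 3.675048
  t * PV_t at t = 2.0000: 7.108411
  t * PV_t at t = 3.0000: 281.680636
Macaulay duration D = (sum_t t * PV_t) / P = 292.464095 / 101.122799 = 2.892168


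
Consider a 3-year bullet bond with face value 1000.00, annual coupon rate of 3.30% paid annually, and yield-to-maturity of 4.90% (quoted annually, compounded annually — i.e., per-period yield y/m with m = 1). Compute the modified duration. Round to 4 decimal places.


Coupon per period c = face * coupon_rate / m = 33.000000
Periods per year m = 1; per-period yield y/m = 0.049000
Number of cashflows N = 3
Cashflows (t years, CF_t, discount factor 1/(1+y/m)^(m*t), PV):
  t = 1.0000: CF_t = 33.000000, DF = 0.953289, PV = 31.458532
  t = 2.0000: CF_t = 33.000000, DF = 0.908760, PV = 29.989068
  t = 3.0000: CF_t = 1033.000000, DF = 0.866310, PV = 894.898658
Price P = sum_t PV_t = 956.346258
First compute Macaulay numerator sum_t t * PV_t:
  t * PV_t at t = 1.0000: 31.458532
  t * PV_t at t = 2.0000: 59.978135
  t * PV_t at t = 3.0000: 2684.695975
Macaulay duration D = 2776.132642 / 956.346258 = 2.902853
Modified duration = D / (1 + y/m) = 2.902853 / (1 + 0.049000) = 2.767257

Answer: Modified duration = 2.7673


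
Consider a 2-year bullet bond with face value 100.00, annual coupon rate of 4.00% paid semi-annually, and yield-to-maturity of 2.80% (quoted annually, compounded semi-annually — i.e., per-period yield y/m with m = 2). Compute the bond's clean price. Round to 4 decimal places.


Answer: Price = 102.3183

Derivation:
Coupon per period c = face * coupon_rate / m = 2.000000
Periods per year m = 2; per-period yield y/m = 0.014000
Number of cashflows N = 4
Cashflows (t years, CF_t, discount factor 1/(1+y/m)^(m*t), PV):
  t = 0.5000: CF_t = 2.000000, DF = 0.986193, PV = 1.972387
  t = 1.0000: CF_t = 2.000000, DF = 0.972577, PV = 1.945154
  t = 1.5000: CF_t = 2.000000, DF = 0.959149, PV = 1.918298
  t = 2.0000: CF_t = 102.000000, DF = 0.945906, PV = 96.482456
Price P = sum_t PV_t = 102.318296


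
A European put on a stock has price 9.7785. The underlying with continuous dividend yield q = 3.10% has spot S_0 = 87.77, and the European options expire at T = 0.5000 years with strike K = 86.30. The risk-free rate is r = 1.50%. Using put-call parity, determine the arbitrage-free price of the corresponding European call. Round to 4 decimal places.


Answer: Call price = 10.5434

Derivation:
Put-call parity: C - P = S_0 * exp(-qT) - K * exp(-rT).
S_0 * exp(-qT) = 87.7700 * 0.98461951 = 86.42005411
K * exp(-rT) = 86.3000 * 0.99252805 = 85.65517113
C = P + S*exp(-qT) - K*exp(-rT)
C = 9.7785 + 86.42005411 - 85.65517113 = 10.5434


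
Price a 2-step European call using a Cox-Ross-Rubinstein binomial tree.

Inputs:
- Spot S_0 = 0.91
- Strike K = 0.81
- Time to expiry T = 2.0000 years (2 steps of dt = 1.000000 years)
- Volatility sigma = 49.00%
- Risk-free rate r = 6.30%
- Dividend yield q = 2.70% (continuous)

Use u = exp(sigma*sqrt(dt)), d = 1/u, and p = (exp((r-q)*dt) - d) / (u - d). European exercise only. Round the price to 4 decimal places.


Answer: Price = V(0,0) = 0.2890

Derivation:
dt = T/N = 1.000000
u = exp(sigma*sqrt(dt)) = 1.632316; d = 1/u = 0.612626
p = (exp((r-q)*dt) - d) / (u - d) = 0.415842
Discount per step: exp(-r*dt) = 0.938943
Stock lattice S(k, i) with i counting down-moves:
  k=0: S(0,0) = 0.9100
  k=1: S(1,0) = 1.4854; S(1,1) = 0.5575
  k=2: S(2,0) = 2.4247; S(2,1) = 0.9100; S(2,2) = 0.3415
Terminal payoffs V(N, i) = max(S_T - K, 0):
  V(2,0) = 1.614655; V(2,1) = 0.100000; V(2,2) = 0.000000
Backward induction: V(k, i) = exp(-r*dt) * [p * V(k+1, i) + (1-p) * V(k+1, i+1)].
  V(1,0) = exp(-r*dt) * [p*1.614655 + (1-p)*0.100000] = 0.685294
  V(1,1) = exp(-r*dt) * [p*0.100000 + (1-p)*0.000000] = 0.039045
  V(0,0) = exp(-r*dt) * [p*0.685294 + (1-p)*0.039045] = 0.288990


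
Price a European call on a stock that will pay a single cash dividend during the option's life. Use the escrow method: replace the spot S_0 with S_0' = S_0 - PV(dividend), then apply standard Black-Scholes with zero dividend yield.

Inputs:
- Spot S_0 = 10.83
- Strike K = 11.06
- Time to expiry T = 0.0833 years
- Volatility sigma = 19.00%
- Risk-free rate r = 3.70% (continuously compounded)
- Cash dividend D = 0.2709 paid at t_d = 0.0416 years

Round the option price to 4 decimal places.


Answer: Price = 0.0726

Derivation:
PV(D) = D * exp(-r * t_d) = 0.2709 * 0.99846198 = 0.27048335
S_0' = S_0 - PV(D) = 10.8300 - 0.27048335 = 10.55951665
d1 = (ln(S_0'/K) + (r + sigma^2/2)*T) / (sigma*sqrt(T)) = -0.76082926
d2 = d1 - sigma*sqrt(T) = -0.81566656
exp(-rT) = 0.99692264
N(d1) = 0.22337953; N(d2) = 0.20734543
C = S_0' * N(d1) - K * exp(-rT) * N(d2) = 10.55951665 * 0.22337953 - 11.0600 * 0.99692264 * 0.20734543 = 0.0726


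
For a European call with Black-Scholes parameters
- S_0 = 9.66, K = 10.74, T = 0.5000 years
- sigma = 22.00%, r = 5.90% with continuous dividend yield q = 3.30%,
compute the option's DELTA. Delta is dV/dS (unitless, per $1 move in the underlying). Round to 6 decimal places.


d1 = -0.5199255937; d2 = -0.6754890855
phi(d1) = 0.3485059957; exp(-qT) = 0.9836353794; exp(-rT) = 0.9709308776
N(d1) = 0.3015577181
Delta = exp(-qT) * N(d1) = 0.9836353794 * 0.3015577181 = 0.296623

Answer: Delta = 0.296623


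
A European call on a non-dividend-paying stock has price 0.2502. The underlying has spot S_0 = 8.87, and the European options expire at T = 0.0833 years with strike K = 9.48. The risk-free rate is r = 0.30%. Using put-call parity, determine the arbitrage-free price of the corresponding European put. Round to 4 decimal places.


Answer: Put price = 0.8578

Derivation:
Put-call parity: C - P = S_0 * exp(-qT) - K * exp(-rT).
S_0 * exp(-qT) = 8.8700 * 1.00000000 = 8.87000000
K * exp(-rT) = 9.4800 * 0.99975013 = 9.47763124
P = C - S*exp(-qT) + K*exp(-rT)
P = 0.2502 - 8.87000000 + 9.47763124 = 0.8578


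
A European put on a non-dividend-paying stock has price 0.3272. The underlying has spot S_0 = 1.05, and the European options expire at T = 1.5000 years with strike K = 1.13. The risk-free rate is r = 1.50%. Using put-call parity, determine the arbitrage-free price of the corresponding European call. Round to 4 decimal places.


Put-call parity: C - P = S_0 * exp(-qT) - K * exp(-rT).
S_0 * exp(-qT) = 1.0500 * 1.00000000 = 1.05000000
K * exp(-rT) = 1.1300 * 0.97775124 = 1.10485890
C = P + S*exp(-qT) - K*exp(-rT)
C = 0.3272 + 1.05000000 - 1.10485890 = 0.2723

Answer: Call price = 0.2723


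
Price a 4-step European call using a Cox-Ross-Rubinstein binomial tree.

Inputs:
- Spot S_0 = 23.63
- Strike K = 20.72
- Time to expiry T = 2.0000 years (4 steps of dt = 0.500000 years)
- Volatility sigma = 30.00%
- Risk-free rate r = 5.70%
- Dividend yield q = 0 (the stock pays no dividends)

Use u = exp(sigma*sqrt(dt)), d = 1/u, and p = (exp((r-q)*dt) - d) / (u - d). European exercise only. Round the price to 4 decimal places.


dt = T/N = 0.500000
u = exp(sigma*sqrt(dt)) = 1.236311; d = 1/u = 0.808858
p = (exp((r-q)*dt) - d) / (u - d) = 0.514798
Discount per step: exp(-r*dt) = 0.971902
Stock lattice S(k, i) with i counting down-moves:
  k=0: S(0,0) = 23.6300
  k=1: S(1,0) = 29.2140; S(1,1) = 19.1133
  k=2: S(2,0) = 36.1176; S(2,1) = 23.6300; S(2,2) = 15.4600
  k=3: S(3,0) = 44.6526; S(3,1) = 29.2140; S(3,2) = 19.1133; S(3,3) = 12.5049
  k=4: S(4,0) = 55.2045; S(4,1) = 36.1176; S(4,2) = 23.6300; S(4,3) = 15.4600; S(4,4) = 10.1147
Terminal payoffs V(N, i) = max(S_T - K, 0):
  V(4,0) = 34.484542; V(4,1) = 15.397632; V(4,2) = 2.910000; V(4,3) = 0.000000; V(4,4) = 0.000000
Backward induction: V(k, i) = exp(-r*dt) * [p * V(k+1, i) + (1-p) * V(k+1, i+1)].
  V(3,0) = exp(-r*dt) * [p*34.484542 + (1-p)*15.397632] = 24.514814
  V(3,1) = exp(-r*dt) * [p*15.397632 + (1-p)*2.910000] = 9.076216
  V(3,2) = exp(-r*dt) * [p*2.910000 + (1-p)*0.000000] = 1.455970
  V(3,3) = exp(-r*dt) * [p*0.000000 + (1-p)*0.000000] = 0.000000
  V(2,0) = exp(-r*dt) * [p*24.514814 + (1-p)*9.076216] = 16.545643
  V(2,1) = exp(-r*dt) * [p*9.076216 + (1-p)*1.455970] = 5.227725
  V(2,2) = exp(-r*dt) * [p*1.455970 + (1-p)*0.000000] = 0.728471
  V(1,0) = exp(-r*dt) * [p*16.545643 + (1-p)*5.227725] = 10.743571
  V(1,1) = exp(-r*dt) * [p*5.227725 + (1-p)*0.728471] = 2.959130
  V(0,0) = exp(-r*dt) * [p*10.743571 + (1-p)*2.959130] = 6.770802

Answer: Price = V(0,0) = 6.7708


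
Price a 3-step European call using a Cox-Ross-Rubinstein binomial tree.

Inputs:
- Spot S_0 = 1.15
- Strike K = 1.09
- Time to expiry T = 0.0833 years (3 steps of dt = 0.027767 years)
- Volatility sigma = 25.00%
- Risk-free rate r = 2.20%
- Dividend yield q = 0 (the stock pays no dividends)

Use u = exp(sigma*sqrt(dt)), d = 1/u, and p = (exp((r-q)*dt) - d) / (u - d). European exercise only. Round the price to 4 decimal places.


dt = T/N = 0.027767
u = exp(sigma*sqrt(dt)) = 1.042538; d = 1/u = 0.959197
p = (exp((r-q)*dt) - d) / (u - d) = 0.496919
Discount per step: exp(-r*dt) = 0.999389
Stock lattice S(k, i) with i counting down-moves:
  k=0: S(0,0) = 1.1500
  k=1: S(1,0) = 1.1989; S(1,1) = 1.1031
  k=2: S(2,0) = 1.2499; S(2,1) = 1.1500; S(2,2) = 1.0581
  k=3: S(3,0) = 1.3031; S(3,1) = 1.1989; S(3,2) = 1.1031; S(3,3) = 1.0149
Terminal payoffs V(N, i) = max(S_T - K, 0):
  V(3,0) = 0.213088; V(3,1) = 0.108919; V(3,2) = 0.013077; V(3,3) = 0.000000
Backward induction: V(k, i) = exp(-r*dt) * [p * V(k+1, i) + (1-p) * V(k+1, i+1)].
  V(2,0) = exp(-r*dt) * [p*0.213088 + (1-p)*0.108919] = 0.160584
  V(2,1) = exp(-r*dt) * [p*0.108919 + (1-p)*0.013077] = 0.060666
  V(2,2) = exp(-r*dt) * [p*0.013077 + (1-p)*0.000000] = 0.006494
  V(1,0) = exp(-r*dt) * [p*0.160584 + (1-p)*0.060666] = 0.110250
  V(1,1) = exp(-r*dt) * [p*0.060666 + (1-p)*0.006494] = 0.033393
  V(0,0) = exp(-r*dt) * [p*0.110250 + (1-p)*0.033393] = 0.071541

Answer: Price = V(0,0) = 0.0715


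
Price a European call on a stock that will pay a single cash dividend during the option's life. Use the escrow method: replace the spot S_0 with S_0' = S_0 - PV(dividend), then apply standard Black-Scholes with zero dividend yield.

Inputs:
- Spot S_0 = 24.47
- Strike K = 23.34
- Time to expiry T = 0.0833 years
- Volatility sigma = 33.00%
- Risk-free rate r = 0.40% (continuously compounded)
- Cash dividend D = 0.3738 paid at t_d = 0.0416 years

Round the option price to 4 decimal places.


Answer: Price = 1.3338

Derivation:
PV(D) = D * exp(-r * t_d) = 0.3738 * 0.99983361 = 0.37373780
S_0' = S_0 - PV(D) = 24.4700 - 0.37373780 = 24.09626220
d1 = (ln(S_0'/K) + (r + sigma^2/2)*T) / (sigma*sqrt(T)) = 0.38592553
d2 = d1 - sigma*sqrt(T) = 0.29068179
exp(-rT) = 0.99966686
N(d1) = 0.65022409; N(d2) = 0.61435265
C = S_0' * N(d1) - K * exp(-rT) * N(d2) = 24.09626220 * 0.65022409 - 23.3400 * 0.99966686 * 0.61435265 = 1.3338


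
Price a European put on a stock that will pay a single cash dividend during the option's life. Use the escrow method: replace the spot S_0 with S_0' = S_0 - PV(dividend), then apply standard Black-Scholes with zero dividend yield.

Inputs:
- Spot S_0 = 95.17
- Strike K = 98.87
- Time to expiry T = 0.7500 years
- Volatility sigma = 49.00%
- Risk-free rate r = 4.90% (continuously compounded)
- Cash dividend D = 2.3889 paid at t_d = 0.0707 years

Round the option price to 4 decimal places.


PV(D) = D * exp(-r * t_d) = 2.3889 * 0.99654169 = 2.38063845
S_0' = S_0 - PV(D) = 95.1700 - 2.38063845 = 92.78936155
d1 = (ln(S_0'/K) + (r + sigma^2/2)*T) / (sigma*sqrt(T)) = 0.14920060
d2 = d1 - sigma*sqrt(T) = -0.27515185
exp(-rT) = 0.96391708
N(-d1) = 0.44069767; N(-d2) = 0.60840021
P = K * exp(-rT) * N(-d2) - S_0' * N(-d1) = 98.8700 * 0.96391708 * 0.60840021 - 92.78936155 * 0.44069767 = 17.0900

Answer: Price = 17.0900


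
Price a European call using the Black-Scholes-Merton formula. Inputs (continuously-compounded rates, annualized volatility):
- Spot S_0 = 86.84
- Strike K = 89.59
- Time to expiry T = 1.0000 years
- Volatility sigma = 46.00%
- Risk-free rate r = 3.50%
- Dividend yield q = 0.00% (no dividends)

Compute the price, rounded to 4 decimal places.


d1 = (ln(S/K) + (r - q + 0.5*sigma^2) * T) / (sigma * sqrt(T)) = 0.23831226
d2 = d1 - sigma * sqrt(T) = -0.22168774
exp(-rT) = 0.96560542; exp(-qT) = 1.00000000
C = S_0 * exp(-qT) * N(d1) - K * exp(-rT) * N(d2)
N(d1) = 0.59418054; N(d2) = 0.41227849
C = 86.8400 * 1.00000000 * 0.59418054 - 89.5900 * 0.96560542 * 0.41227849 = 15.9330

Answer: Price = 15.9330


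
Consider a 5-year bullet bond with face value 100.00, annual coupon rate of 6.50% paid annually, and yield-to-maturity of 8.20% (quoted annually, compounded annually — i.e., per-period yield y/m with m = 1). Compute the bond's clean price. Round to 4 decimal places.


Answer: Price = 93.2480

Derivation:
Coupon per period c = face * coupon_rate / m = 6.500000
Periods per year m = 1; per-period yield y/m = 0.082000
Number of cashflows N = 5
Cashflows (t years, CF_t, discount factor 1/(1+y/m)^(m*t), PV):
  t = 1.0000: CF_t = 6.500000, DF = 0.924214, PV = 6.007394
  t = 2.0000: CF_t = 6.500000, DF = 0.854172, PV = 5.552120
  t = 3.0000: CF_t = 6.500000, DF = 0.789438, PV = 5.131349
  t = 4.0000: CF_t = 6.500000, DF = 0.729610, PV = 4.742467
  t = 5.0000: CF_t = 106.500000, DF = 0.674316, PV = 71.814692
Price P = sum_t PV_t = 93.248022


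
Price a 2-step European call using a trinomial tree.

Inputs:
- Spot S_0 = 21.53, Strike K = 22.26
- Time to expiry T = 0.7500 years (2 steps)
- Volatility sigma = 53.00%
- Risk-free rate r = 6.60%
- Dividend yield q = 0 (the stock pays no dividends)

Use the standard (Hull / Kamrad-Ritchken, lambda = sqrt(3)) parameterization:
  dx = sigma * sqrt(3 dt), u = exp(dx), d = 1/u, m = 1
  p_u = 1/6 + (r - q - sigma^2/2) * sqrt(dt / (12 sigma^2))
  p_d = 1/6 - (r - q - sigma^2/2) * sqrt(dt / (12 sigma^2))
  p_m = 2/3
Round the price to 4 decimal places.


Answer: Price = V(0,0) = 3.6346

Derivation:
dt = T/N = 0.375000; dx = sigma*sqrt(3*dt) = 0.562150
u = exp(dx) = 1.754440; d = 1/u = 0.569982
p_u = 0.141835, p_m = 0.666667, p_d = 0.191499
Discount per step: exp(-r*dt) = 0.975554
Stock lattice S(k, j) with j the centered position index:
  k=0: S(0,+0) = 21.5300
  k=1: S(1,-1) = 12.2717; S(1,+0) = 21.5300; S(1,+1) = 37.7731
  k=2: S(2,-2) = 6.9947; S(2,-1) = 12.2717; S(2,+0) = 21.5300; S(2,+1) = 37.7731; S(2,+2) = 66.2706
Terminal payoffs V(N, j) = max(S_T - K, 0):
  V(2,-2) = 0.000000; V(2,-1) = 0.000000; V(2,+0) = 0.000000; V(2,+1) = 15.513100; V(2,+2) = 44.010649
Backward induction: V(k, j) = exp(-r*dt) * [p_u * V(k+1, j+1) + p_m * V(k+1, j) + p_d * V(k+1, j-1)]
  V(1,-1) = exp(-r*dt) * [p_u*0.000000 + p_m*0.000000 + p_d*0.000000] = 0.000000
  V(1,+0) = exp(-r*dt) * [p_u*15.513100 + p_m*0.000000 + p_d*0.000000] = 2.146505
  V(1,+1) = exp(-r*dt) * [p_u*44.010649 + p_m*15.513100 + p_d*0.000000] = 16.178873
  V(0,+0) = exp(-r*dt) * [p_u*16.178873 + p_m*2.146505 + p_d*0.000000] = 3.634646
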